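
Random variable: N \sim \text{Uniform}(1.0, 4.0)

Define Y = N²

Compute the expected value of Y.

Using E[X²] = Var(X) + (E[X])²:
E[N] = 2.5
Var(N) = (4 - 1)^2/12 = 0.75
E[N²] = 0.75 + 2.5² = 0.75 + 6.25 = 7

7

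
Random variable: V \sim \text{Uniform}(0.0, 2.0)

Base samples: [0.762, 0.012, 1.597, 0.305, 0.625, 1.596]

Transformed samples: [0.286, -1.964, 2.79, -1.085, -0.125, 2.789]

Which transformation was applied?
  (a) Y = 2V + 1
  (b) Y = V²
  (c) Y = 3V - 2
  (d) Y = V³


Checking option (c) Y = 3V - 2:
  V = 0.762 -> Y = 0.286 ✓
  V = 0.012 -> Y = -1.964 ✓
  V = 1.597 -> Y = 2.79 ✓
All samples match this transformation.

(c) 3V - 2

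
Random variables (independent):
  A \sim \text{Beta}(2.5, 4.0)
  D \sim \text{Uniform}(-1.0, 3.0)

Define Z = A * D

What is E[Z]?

For independent RVs: E[XY] = E[X]*E[Y]
E[A] = 0.38461538
E[D] = 1
E[Z] = 0.38461538 * 1 = 0.38461538

0.38461538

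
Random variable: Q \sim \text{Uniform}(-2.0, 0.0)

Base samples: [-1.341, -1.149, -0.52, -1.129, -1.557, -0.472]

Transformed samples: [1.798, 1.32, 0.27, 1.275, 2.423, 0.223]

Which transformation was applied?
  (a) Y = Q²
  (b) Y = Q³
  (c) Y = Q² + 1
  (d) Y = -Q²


Checking option (a) Y = Q²:
  Q = -1.341 -> Y = 1.798 ✓
  Q = -1.149 -> Y = 1.32 ✓
  Q = -0.52 -> Y = 0.27 ✓
All samples match this transformation.

(a) Q²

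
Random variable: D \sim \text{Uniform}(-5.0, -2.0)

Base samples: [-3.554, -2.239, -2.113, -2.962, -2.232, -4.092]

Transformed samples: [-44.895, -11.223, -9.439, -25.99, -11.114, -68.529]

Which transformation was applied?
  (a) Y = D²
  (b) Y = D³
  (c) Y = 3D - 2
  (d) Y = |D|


Checking option (b) Y = D³:
  D = -3.554 -> Y = -44.895 ✓
  D = -2.239 -> Y = -11.223 ✓
  D = -2.113 -> Y = -9.439 ✓
All samples match this transformation.

(b) D³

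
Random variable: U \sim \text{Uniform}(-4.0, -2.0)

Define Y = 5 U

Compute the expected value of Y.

For Y = 5U:
E[Y] = 5 * E[U]
E[U] = (-4 - 2)/2 = -3
E[Y] = 5 * (-3) = -15

-15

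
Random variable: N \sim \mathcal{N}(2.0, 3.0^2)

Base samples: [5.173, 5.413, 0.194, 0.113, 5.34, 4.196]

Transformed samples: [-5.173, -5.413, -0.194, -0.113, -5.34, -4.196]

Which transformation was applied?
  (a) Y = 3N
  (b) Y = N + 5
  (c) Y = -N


Checking option (c) Y = -N:
  N = 5.173 -> Y = -5.173 ✓
  N = 5.413 -> Y = -5.413 ✓
  N = 0.194 -> Y = -0.194 ✓
All samples match this transformation.

(c) -N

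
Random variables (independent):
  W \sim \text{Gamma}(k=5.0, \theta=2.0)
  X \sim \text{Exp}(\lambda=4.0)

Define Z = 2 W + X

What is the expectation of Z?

E[Z] = 2*E[W] + 1*E[X]
E[W] = 10
E[X] = 0.25
E[Z] = 2*10 + 1*0.25 = 20.25

20.25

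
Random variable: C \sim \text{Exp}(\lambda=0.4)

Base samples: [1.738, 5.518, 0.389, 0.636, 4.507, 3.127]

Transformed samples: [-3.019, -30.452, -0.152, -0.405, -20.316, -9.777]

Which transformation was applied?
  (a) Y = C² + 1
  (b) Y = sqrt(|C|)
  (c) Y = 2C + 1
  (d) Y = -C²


Checking option (d) Y = -C²:
  C = 1.738 -> Y = -3.019 ✓
  C = 5.518 -> Y = -30.452 ✓
  C = 0.389 -> Y = -0.152 ✓
All samples match this transformation.

(d) -C²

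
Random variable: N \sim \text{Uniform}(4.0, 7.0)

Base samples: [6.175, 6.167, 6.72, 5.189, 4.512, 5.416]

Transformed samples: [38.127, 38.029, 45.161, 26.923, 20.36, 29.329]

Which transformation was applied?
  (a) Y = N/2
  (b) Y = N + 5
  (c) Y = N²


Checking option (c) Y = N²:
  N = 6.175 -> Y = 38.127 ✓
  N = 6.167 -> Y = 38.029 ✓
  N = 6.72 -> Y = 45.161 ✓
All samples match this transformation.

(c) N²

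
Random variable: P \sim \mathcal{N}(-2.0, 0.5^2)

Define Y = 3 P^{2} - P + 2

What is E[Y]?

E[Y] = 3*E[P²] - 1*E[P] + 2
E[P] = -2
E[P²] = Var(P) + (E[P])² = 0.25 + 4 = 4.25
E[Y] = 3*4.25 - 1*(-2) + 2 = 16.75

16.75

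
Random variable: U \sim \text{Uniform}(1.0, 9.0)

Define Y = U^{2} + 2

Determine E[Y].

E[Y] = 1*E[U²] + 2
E[U] = 5
E[U²] = Var(U) + (E[U])² = 5.3333333 + 25 = 30.333333
E[Y] = 1*30.333333 + 2 = 32.333333

32.333333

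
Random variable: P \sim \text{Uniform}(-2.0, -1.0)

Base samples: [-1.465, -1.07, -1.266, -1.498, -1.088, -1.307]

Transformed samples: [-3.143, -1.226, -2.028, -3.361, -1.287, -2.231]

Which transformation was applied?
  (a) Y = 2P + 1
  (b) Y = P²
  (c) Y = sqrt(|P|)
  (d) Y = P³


Checking option (d) Y = P³:
  P = -1.465 -> Y = -3.143 ✓
  P = -1.07 -> Y = -1.226 ✓
  P = -1.266 -> Y = -2.028 ✓
All samples match this transformation.

(d) P³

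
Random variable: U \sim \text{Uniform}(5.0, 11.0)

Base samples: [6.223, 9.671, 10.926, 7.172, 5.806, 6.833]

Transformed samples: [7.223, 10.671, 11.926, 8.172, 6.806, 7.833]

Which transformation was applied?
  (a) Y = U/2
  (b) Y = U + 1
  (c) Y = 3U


Checking option (b) Y = U + 1:
  U = 6.223 -> Y = 7.223 ✓
  U = 9.671 -> Y = 10.671 ✓
  U = 10.926 -> Y = 11.926 ✓
All samples match this transformation.

(b) U + 1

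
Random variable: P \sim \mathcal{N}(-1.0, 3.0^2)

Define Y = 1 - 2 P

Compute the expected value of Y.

For Y = -2P + 1:
E[Y] = -2 * E[P] + 1
E[P] = -1.0 = -1
E[Y] = -2 * (-1) + 1 = 3

3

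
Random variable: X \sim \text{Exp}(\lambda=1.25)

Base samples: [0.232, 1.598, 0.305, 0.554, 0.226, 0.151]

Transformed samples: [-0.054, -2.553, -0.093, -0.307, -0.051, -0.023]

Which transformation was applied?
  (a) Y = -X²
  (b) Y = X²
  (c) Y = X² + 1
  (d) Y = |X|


Checking option (a) Y = -X²:
  X = 0.232 -> Y = -0.054 ✓
  X = 1.598 -> Y = -2.553 ✓
  X = 0.305 -> Y = -0.093 ✓
All samples match this transformation.

(a) -X²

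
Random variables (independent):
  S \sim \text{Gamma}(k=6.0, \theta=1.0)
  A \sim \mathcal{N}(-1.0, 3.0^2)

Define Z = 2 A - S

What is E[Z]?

E[Z] = -1*E[S] + 2*E[A]
E[S] = 6
E[A] = -1
E[Z] = -1*6 + 2*(-1) = -8

-8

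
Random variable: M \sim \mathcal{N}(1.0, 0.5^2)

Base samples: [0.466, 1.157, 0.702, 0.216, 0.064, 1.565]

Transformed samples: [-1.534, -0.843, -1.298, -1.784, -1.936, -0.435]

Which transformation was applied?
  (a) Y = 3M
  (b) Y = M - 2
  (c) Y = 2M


Checking option (b) Y = M - 2:
  M = 0.466 -> Y = -1.534 ✓
  M = 1.157 -> Y = -0.843 ✓
  M = 0.702 -> Y = -1.298 ✓
All samples match this transformation.

(b) M - 2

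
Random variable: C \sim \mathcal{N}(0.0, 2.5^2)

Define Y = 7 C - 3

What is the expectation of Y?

For Y = 7C - 3:
E[Y] = 7 * E[C] - 3
E[C] = 0.0 = 0
E[Y] = 7 * 0 - 3 = -3

-3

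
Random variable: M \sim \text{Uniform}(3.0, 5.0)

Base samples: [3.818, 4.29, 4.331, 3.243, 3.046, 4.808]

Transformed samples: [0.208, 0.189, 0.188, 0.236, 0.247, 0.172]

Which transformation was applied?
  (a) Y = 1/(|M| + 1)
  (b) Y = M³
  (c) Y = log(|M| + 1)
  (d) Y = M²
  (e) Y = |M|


Checking option (a) Y = 1/(|M| + 1):
  M = 3.818 -> Y = 0.208 ✓
  M = 4.29 -> Y = 0.189 ✓
  M = 4.331 -> Y = 0.188 ✓
All samples match this transformation.

(a) 1/(|M| + 1)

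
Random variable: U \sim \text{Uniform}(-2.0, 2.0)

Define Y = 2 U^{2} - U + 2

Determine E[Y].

E[Y] = 2*E[U²] - 1*E[U] + 2
E[U] = 0
E[U²] = Var(U) + (E[U])² = 1.3333333 + 0 = 1.3333333
E[Y] = 2*1.3333333 - 1*0 + 2 = 4.6666667

4.6666667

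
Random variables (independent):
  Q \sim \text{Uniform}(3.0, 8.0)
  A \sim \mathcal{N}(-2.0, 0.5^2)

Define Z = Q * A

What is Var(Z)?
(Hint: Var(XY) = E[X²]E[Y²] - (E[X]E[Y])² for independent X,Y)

Var(XY) = E[X²]E[Y²] - (E[X]E[Y])²
E[Q] = 5.5, Var(Q) = 2.0833333
E[A] = -2, Var(A) = 0.25
E[Q²] = 2.0833333 + 5.5² = 32.333333
E[A²] = 0.25 + (-2)² = 4.25
Var(Z) = 32.333333*4.25 - (5.5*(-2))²
= 137.41667 - 121 = 16.416667

16.416667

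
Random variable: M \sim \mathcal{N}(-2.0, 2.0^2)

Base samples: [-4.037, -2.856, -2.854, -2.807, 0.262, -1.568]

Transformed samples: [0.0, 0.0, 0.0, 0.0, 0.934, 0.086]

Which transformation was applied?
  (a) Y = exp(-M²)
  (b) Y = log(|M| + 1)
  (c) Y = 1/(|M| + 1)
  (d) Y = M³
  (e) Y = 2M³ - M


Checking option (a) Y = exp(-M²):
  M = -4.037 -> Y = 0.0 ✓
  M = -2.856 -> Y = 0.0 ✓
  M = -2.854 -> Y = 0.0 ✓
All samples match this transformation.

(a) exp(-M²)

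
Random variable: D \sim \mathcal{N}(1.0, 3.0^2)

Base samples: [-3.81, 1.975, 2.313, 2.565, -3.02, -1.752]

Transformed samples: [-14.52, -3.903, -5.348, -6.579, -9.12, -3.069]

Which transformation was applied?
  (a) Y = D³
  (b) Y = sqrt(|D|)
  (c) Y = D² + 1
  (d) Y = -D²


Checking option (d) Y = -D²:
  D = -3.81 -> Y = -14.52 ✓
  D = 1.975 -> Y = -3.903 ✓
  D = 2.313 -> Y = -5.348 ✓
All samples match this transformation.

(d) -D²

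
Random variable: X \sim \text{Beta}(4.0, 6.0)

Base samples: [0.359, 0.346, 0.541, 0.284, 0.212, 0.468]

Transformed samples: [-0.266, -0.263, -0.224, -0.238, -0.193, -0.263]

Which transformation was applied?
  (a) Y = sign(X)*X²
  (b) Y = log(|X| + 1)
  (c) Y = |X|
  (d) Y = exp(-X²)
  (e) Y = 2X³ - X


Checking option (e) Y = 2X³ - X:
  X = 0.359 -> Y = -0.266 ✓
  X = 0.346 -> Y = -0.263 ✓
  X = 0.541 -> Y = -0.224 ✓
All samples match this transformation.

(e) 2X³ - X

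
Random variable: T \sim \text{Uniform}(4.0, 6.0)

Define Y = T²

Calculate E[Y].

E[T²] = Var(T) + (E[T])² = 0.33333333 + 25 = 25.333333

25.333333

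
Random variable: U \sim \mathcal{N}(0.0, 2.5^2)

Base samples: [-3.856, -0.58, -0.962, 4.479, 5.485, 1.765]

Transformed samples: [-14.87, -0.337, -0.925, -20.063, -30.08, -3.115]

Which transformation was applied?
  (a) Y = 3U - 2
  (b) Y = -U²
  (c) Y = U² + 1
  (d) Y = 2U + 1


Checking option (b) Y = -U²:
  U = -3.856 -> Y = -14.87 ✓
  U = -0.58 -> Y = -0.337 ✓
  U = -0.962 -> Y = -0.925 ✓
All samples match this transformation.

(b) -U²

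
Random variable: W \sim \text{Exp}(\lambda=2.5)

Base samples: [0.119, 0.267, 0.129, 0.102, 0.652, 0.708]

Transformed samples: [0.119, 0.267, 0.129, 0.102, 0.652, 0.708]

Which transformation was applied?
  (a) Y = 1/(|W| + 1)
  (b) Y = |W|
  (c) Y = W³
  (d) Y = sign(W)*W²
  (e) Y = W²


Checking option (b) Y = |W|:
  W = 0.119 -> Y = 0.119 ✓
  W = 0.267 -> Y = 0.267 ✓
  W = 0.129 -> Y = 0.129 ✓
All samples match this transformation.

(b) |W|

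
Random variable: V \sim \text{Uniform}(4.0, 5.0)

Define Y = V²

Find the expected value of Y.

E[V²] = Var(V) + (E[V])² = 0.083333333 + 20.25 = 20.333333

20.333333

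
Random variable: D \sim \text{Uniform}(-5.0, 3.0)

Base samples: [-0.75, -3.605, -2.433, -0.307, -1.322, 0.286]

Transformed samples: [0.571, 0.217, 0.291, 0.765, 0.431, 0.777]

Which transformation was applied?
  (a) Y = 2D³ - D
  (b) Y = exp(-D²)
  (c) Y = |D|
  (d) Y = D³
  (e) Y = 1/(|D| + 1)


Checking option (e) Y = 1/(|D| + 1):
  D = -0.75 -> Y = 0.571 ✓
  D = -3.605 -> Y = 0.217 ✓
  D = -2.433 -> Y = 0.291 ✓
All samples match this transformation.

(e) 1/(|D| + 1)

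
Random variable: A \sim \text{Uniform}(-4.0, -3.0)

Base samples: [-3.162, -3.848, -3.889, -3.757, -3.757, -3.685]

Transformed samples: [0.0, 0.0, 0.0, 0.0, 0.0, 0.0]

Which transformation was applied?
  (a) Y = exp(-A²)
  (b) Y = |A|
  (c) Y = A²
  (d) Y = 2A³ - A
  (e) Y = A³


Checking option (a) Y = exp(-A²):
  A = -3.162 -> Y = 0.0 ✓
  A = -3.848 -> Y = 0.0 ✓
  A = -3.889 -> Y = 0.0 ✓
All samples match this transformation.

(a) exp(-A²)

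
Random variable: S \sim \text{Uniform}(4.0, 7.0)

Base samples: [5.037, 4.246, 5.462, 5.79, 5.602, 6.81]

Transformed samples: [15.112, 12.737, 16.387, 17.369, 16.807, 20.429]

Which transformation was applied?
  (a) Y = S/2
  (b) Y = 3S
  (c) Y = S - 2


Checking option (b) Y = 3S:
  S = 5.037 -> Y = 15.112 ✓
  S = 4.246 -> Y = 12.737 ✓
  S = 5.462 -> Y = 16.387 ✓
All samples match this transformation.

(b) 3S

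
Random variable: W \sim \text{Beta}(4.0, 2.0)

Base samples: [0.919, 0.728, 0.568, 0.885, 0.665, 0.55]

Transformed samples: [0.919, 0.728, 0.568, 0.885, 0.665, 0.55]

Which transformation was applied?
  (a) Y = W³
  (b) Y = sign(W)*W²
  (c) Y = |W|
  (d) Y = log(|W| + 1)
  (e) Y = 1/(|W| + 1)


Checking option (c) Y = |W|:
  W = 0.919 -> Y = 0.919 ✓
  W = 0.728 -> Y = 0.728 ✓
  W = 0.568 -> Y = 0.568 ✓
All samples match this transformation.

(c) |W|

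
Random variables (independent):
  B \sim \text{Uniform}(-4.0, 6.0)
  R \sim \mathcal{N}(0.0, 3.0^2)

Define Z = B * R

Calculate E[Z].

For independent RVs: E[XY] = E[X]*E[Y]
E[B] = 1
E[R] = 0
E[Z] = 1 * 0 = 0

0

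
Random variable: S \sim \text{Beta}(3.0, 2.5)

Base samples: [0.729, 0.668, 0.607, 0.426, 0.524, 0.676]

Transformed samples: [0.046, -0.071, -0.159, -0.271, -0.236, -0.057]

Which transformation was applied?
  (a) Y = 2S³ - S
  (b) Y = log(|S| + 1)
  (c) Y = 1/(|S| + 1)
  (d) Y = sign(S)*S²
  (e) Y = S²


Checking option (a) Y = 2S³ - S:
  S = 0.729 -> Y = 0.046 ✓
  S = 0.668 -> Y = -0.071 ✓
  S = 0.607 -> Y = -0.159 ✓
All samples match this transformation.

(a) 2S³ - S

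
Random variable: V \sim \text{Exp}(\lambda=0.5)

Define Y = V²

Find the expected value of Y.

E[V²] = Var(V) + (E[V])² = 4 + 4 = 8

8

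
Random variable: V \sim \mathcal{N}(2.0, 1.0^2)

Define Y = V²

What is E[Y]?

E[V²] = Var(V) + (E[V])² = 1 + 4 = 5

5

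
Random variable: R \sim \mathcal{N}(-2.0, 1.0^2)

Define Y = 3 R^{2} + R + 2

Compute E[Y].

E[Y] = 3*E[R²] + 1*E[R] + 2
E[R] = -2
E[R²] = Var(R) + (E[R])² = 1 + 4 = 5
E[Y] = 3*5 + 1*(-2) + 2 = 15

15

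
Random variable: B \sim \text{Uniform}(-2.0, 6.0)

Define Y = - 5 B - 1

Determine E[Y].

For Y = -5B - 1:
E[Y] = -5 * E[B] - 1
E[B] = (-2 + 6)/2 = 2
E[Y] = -5 * 2 - 1 = -11

-11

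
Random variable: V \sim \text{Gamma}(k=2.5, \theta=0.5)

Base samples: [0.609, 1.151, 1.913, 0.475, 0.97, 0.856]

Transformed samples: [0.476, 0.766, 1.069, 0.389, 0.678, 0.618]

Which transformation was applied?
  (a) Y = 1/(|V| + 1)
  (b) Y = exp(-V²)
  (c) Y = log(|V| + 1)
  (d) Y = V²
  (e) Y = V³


Checking option (c) Y = log(|V| + 1):
  V = 0.609 -> Y = 0.476 ✓
  V = 1.151 -> Y = 0.766 ✓
  V = 1.913 -> Y = 1.069 ✓
All samples match this transformation.

(c) log(|V| + 1)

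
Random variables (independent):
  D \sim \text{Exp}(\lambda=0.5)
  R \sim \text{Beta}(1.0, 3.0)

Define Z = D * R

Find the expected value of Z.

For independent RVs: E[XY] = E[X]*E[Y]
E[D] = 2
E[R] = 0.25
E[Z] = 2 * 0.25 = 0.5

0.5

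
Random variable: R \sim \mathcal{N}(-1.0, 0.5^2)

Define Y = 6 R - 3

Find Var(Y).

For Y = aR + b: Var(Y) = a² * Var(R)
Var(R) = 0.5^2 = 0.25
Var(Y) = 6² * 0.25 = 36 * 0.25 = 9

9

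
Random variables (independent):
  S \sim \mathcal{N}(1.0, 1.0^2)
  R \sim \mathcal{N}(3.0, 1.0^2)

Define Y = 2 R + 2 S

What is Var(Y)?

For independent RVs: Var(aX + bY) = a²Var(X) + b²Var(Y)
Var(S) = 1
Var(R) = 1
Var(Y) = 2²*1 + 2²*1
= 4*1 + 4*1 = 8

8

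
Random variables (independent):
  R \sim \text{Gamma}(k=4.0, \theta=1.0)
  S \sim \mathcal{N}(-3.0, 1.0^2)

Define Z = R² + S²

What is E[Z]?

E[Z] = E[R²] + E[S²]
E[R²] = Var(R) + E[R]² = 4 + 16 = 20
E[S²] = Var(S) + E[S]² = 1 + 9 = 10
E[Z] = 20 + 10 = 30

30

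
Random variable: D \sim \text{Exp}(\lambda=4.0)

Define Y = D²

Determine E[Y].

Using E[X²] = Var(X) + (E[X])²:
E[D] = 0.25
Var(D) = 1/4.0^2 = 0.0625
E[D²] = 0.0625 + 0.25² = 0.0625 + 0.0625 = 0.125

0.125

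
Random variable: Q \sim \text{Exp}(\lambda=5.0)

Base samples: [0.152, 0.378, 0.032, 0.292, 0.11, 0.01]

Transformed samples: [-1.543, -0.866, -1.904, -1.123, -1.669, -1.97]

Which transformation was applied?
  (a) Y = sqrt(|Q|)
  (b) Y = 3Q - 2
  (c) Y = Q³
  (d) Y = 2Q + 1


Checking option (b) Y = 3Q - 2:
  Q = 0.152 -> Y = -1.543 ✓
  Q = 0.378 -> Y = -0.866 ✓
  Q = 0.032 -> Y = -1.904 ✓
All samples match this transformation.

(b) 3Q - 2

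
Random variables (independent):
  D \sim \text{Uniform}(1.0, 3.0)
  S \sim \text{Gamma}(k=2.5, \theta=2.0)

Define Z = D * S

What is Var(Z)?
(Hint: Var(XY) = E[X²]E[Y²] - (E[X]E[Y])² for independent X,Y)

Var(XY) = E[X²]E[Y²] - (E[X]E[Y])²
E[D] = 2, Var(D) = 0.33333333
E[S] = 5, Var(S) = 10
E[D²] = 0.33333333 + 2² = 4.3333333
E[S²] = 10 + 5² = 35
Var(Z) = 4.3333333*35 - (2*5)²
= 151.66667 - 100 = 51.666667

51.666667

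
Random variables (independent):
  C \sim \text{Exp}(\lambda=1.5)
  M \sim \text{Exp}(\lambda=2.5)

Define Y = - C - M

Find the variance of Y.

For independent RVs: Var(aX + bY) = a²Var(X) + b²Var(Y)
Var(C) = 0.44444444
Var(M) = 0.16
Var(Y) = (-1)²*0.44444444 + (-1)²*0.16
= 1*0.44444444 + 1*0.16 = 0.60444444

0.60444444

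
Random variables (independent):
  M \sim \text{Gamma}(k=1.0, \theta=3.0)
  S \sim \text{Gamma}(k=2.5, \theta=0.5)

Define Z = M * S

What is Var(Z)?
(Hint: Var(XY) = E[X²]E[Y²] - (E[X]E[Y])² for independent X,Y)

Var(XY) = E[X²]E[Y²] - (E[X]E[Y])²
E[M] = 3, Var(M) = 9
E[S] = 1.25, Var(S) = 0.625
E[M²] = 9 + 3² = 18
E[S²] = 0.625 + 1.25² = 2.1875
Var(Z) = 18*2.1875 - (3*1.25)²
= 39.375 - 14.0625 = 25.3125

25.3125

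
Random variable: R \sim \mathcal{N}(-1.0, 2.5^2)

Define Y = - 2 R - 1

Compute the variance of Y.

For Y = aR + b: Var(Y) = a² * Var(R)
Var(R) = 2.5^2 = 6.25
Var(Y) = (-2)² * 6.25 = 4 * 6.25 = 25

25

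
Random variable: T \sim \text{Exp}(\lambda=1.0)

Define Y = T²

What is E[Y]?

E[T²] = Var(T) + (E[T])² = 1 + 1 = 2

2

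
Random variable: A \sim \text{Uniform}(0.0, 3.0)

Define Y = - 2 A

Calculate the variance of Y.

For Y = aA + b: Var(Y) = a² * Var(A)
Var(A) = (3 - 0)^2/12 = 0.75
Var(Y) = (-2)² * 0.75 = 4 * 0.75 = 3

3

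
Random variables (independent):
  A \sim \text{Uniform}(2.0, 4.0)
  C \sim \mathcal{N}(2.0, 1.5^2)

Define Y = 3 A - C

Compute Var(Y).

For independent RVs: Var(aX + bY) = a²Var(X) + b²Var(Y)
Var(A) = 0.33333333
Var(C) = 2.25
Var(Y) = 3²*0.33333333 + (-1)²*2.25
= 9*0.33333333 + 1*2.25 = 5.25

5.25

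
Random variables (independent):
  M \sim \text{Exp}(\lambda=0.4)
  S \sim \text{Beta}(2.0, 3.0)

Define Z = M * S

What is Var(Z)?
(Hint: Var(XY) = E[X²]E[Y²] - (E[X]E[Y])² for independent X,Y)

Var(XY) = E[X²]E[Y²] - (E[X]E[Y])²
E[M] = 2.5, Var(M) = 6.25
E[S] = 0.4, Var(S) = 0.04
E[M²] = 6.25 + 2.5² = 12.5
E[S²] = 0.04 + 0.4² = 0.2
Var(Z) = 12.5*0.2 - (2.5*0.4)²
= 2.5 - 1 = 1.5

1.5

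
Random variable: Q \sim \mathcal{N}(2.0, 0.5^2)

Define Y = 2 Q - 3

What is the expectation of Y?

For Y = 2Q - 3:
E[Y] = 2 * E[Q] - 3
E[Q] = 2.0 = 2
E[Y] = 2 * 2 - 3 = 1

1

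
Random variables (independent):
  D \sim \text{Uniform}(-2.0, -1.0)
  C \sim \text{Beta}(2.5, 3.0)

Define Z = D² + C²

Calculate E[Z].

E[Z] = E[D²] + E[C²]
E[D²] = Var(D) + E[D]² = 0.083333333 + 2.25 = 2.3333333
E[C²] = Var(C) + E[C]² = 0.038143675 + 0.20661157 = 0.24475524
E[Z] = 2.3333333 + 0.24475524 = 2.5780886

2.5780886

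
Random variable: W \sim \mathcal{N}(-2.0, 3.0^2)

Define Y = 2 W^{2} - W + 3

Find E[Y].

E[Y] = 2*E[W²] - 1*E[W] + 3
E[W] = -2
E[W²] = Var(W) + (E[W])² = 9 + 4 = 13
E[Y] = 2*13 - 1*(-2) + 3 = 31

31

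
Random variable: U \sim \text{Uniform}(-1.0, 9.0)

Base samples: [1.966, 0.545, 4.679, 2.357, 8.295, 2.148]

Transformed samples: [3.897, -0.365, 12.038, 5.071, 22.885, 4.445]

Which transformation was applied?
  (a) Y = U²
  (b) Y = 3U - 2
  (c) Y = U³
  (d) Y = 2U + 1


Checking option (b) Y = 3U - 2:
  U = 1.966 -> Y = 3.897 ✓
  U = 0.545 -> Y = -0.365 ✓
  U = 4.679 -> Y = 12.038 ✓
All samples match this transformation.

(b) 3U - 2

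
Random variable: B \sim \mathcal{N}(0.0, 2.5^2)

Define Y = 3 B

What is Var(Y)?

For Y = aB + b: Var(Y) = a² * Var(B)
Var(B) = 2.5^2 = 6.25
Var(Y) = 3² * 6.25 = 9 * 6.25 = 56.25

56.25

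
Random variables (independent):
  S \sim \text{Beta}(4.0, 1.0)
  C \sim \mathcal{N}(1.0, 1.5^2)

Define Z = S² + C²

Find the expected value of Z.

E[Z] = E[S²] + E[C²]
E[S²] = Var(S) + E[S]² = 0.026666667 + 0.64 = 0.66666667
E[C²] = Var(C) + E[C]² = 2.25 + 1 = 3.25
E[Z] = 0.66666667 + 3.25 = 3.9166667

3.9166667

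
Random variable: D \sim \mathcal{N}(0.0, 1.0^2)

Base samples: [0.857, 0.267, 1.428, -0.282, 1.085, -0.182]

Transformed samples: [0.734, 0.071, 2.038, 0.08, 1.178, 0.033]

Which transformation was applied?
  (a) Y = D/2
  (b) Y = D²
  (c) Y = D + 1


Checking option (b) Y = D²:
  D = 0.857 -> Y = 0.734 ✓
  D = 0.267 -> Y = 0.071 ✓
  D = 1.428 -> Y = 2.038 ✓
All samples match this transformation.

(b) D²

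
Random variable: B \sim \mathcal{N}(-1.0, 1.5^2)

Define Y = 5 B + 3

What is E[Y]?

For Y = 5B + 3:
E[Y] = 5 * E[B] + 3
E[B] = -1.0 = -1
E[Y] = 5 * (-1) + 3 = -2

-2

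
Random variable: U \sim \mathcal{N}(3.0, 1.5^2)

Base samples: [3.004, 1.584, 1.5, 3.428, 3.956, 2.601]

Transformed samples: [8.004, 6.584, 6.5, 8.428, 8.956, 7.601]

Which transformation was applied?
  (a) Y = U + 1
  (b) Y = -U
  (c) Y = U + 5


Checking option (c) Y = U + 5:
  U = 3.004 -> Y = 8.004 ✓
  U = 1.584 -> Y = 6.584 ✓
  U = 1.5 -> Y = 6.5 ✓
All samples match this transformation.

(c) U + 5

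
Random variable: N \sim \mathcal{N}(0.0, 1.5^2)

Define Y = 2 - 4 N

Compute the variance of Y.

For Y = aN + b: Var(Y) = a² * Var(N)
Var(N) = 1.5^2 = 2.25
Var(Y) = (-4)² * 2.25 = 16 * 2.25 = 36

36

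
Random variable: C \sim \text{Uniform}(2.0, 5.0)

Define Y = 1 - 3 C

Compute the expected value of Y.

For Y = -3C + 1:
E[Y] = -3 * E[C] + 1
E[C] = (2 + 5)/2 = 3.5
E[Y] = -3 * 3.5 + 1 = -9.5

-9.5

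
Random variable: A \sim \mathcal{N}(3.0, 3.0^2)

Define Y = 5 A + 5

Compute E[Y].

For Y = 5A + 5:
E[Y] = 5 * E[A] + 5
E[A] = 3.0 = 3
E[Y] = 5 * 3 + 5 = 20

20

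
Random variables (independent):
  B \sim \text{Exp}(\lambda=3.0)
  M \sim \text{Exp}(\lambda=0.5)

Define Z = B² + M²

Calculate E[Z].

E[Z] = E[B²] + E[M²]
E[B²] = Var(B) + E[B]² = 0.11111111 + 0.11111111 = 0.22222222
E[M²] = Var(M) + E[M]² = 4 + 4 = 8
E[Z] = 0.22222222 + 8 = 8.2222222

8.2222222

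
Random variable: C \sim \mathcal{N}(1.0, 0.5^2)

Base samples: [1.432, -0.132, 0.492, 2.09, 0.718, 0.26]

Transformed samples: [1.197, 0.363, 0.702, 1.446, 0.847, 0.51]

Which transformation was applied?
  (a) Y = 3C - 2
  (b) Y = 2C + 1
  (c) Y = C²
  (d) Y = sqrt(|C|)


Checking option (d) Y = sqrt(|C|):
  C = 1.432 -> Y = 1.197 ✓
  C = -0.132 -> Y = 0.363 ✓
  C = 0.492 -> Y = 0.702 ✓
All samples match this transformation.

(d) sqrt(|C|)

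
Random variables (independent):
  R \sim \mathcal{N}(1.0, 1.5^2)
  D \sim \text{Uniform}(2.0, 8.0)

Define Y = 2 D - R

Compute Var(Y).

For independent RVs: Var(aX + bY) = a²Var(X) + b²Var(Y)
Var(R) = 2.25
Var(D) = 3
Var(Y) = (-1)²*2.25 + 2²*3
= 1*2.25 + 4*3 = 14.25

14.25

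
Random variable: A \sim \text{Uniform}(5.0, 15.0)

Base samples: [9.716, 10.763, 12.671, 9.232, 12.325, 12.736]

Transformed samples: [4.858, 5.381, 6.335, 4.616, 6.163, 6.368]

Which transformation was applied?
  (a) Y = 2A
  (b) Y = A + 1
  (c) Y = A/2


Checking option (c) Y = A/2:
  A = 9.716 -> Y = 4.858 ✓
  A = 10.763 -> Y = 5.381 ✓
  A = 12.671 -> Y = 6.335 ✓
All samples match this transformation.

(c) A/2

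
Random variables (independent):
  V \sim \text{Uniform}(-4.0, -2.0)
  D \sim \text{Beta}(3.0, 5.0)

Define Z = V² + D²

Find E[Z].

E[Z] = E[V²] + E[D²]
E[V²] = Var(V) + E[V]² = 0.33333333 + 9 = 9.3333333
E[D²] = Var(D) + E[D]² = 0.026041667 + 0.140625 = 0.16666667
E[Z] = 9.3333333 + 0.16666667 = 9.5

9.5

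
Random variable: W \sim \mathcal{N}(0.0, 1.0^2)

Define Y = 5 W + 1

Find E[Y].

For Y = 5W + 1:
E[Y] = 5 * E[W] + 1
E[W] = 0.0 = 0
E[Y] = 5 * 0 + 1 = 1

1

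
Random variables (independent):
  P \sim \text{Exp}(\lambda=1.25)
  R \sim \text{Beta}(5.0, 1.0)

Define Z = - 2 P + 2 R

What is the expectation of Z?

E[Z] = -2*E[P] + 2*E[R]
E[P] = 0.8
E[R] = 0.83333333
E[Z] = -2*0.8 + 2*0.83333333 = 0.066666667

0.066666667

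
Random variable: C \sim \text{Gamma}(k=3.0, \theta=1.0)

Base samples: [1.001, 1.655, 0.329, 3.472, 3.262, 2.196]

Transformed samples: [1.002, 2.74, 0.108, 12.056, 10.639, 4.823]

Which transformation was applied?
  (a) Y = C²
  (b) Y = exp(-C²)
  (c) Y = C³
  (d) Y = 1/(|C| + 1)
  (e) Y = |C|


Checking option (a) Y = C²:
  C = 1.001 -> Y = 1.002 ✓
  C = 1.655 -> Y = 2.74 ✓
  C = 0.329 -> Y = 0.108 ✓
All samples match this transformation.

(a) C²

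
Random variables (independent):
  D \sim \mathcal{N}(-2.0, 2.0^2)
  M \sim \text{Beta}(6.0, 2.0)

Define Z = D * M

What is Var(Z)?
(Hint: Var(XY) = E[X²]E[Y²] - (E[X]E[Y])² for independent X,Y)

Var(XY) = E[X²]E[Y²] - (E[X]E[Y])²
E[D] = -2, Var(D) = 4
E[M] = 0.75, Var(M) = 0.020833333
E[D²] = 4 + (-2)² = 8
E[M²] = 0.020833333 + 0.75² = 0.58333333
Var(Z) = 8*0.58333333 - (-2*0.75)²
= 4.6666667 - 2.25 = 2.4166667

2.4166667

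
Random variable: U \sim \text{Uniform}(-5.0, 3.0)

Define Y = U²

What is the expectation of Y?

Using E[X²] = Var(X) + (E[X])²:
E[U] = -1
Var(U) = (3 + 5)^2/12 = 5.3333333
E[U²] = 5.3333333 + (-1)² = 5.3333333 + 1 = 6.3333333

6.3333333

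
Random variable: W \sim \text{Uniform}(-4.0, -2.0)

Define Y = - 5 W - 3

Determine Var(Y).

For Y = aW + b: Var(Y) = a² * Var(W)
Var(W) = (-2 + 4)^2/12 = 0.33333333
Var(Y) = (-5)² * 0.33333333 = 25 * 0.33333333 = 8.3333333

8.3333333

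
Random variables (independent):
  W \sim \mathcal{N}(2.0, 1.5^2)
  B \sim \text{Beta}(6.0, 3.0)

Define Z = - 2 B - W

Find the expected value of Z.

E[Z] = -1*E[W] - 2*E[B]
E[W] = 2
E[B] = 0.66666667
E[Z] = -1*2 - 2*0.66666667 = -3.3333333

-3.3333333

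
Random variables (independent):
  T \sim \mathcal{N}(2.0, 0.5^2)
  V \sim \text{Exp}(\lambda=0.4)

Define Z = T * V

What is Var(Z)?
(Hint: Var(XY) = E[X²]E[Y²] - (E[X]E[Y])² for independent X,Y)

Var(XY) = E[X²]E[Y²] - (E[X]E[Y])²
E[T] = 2, Var(T) = 0.25
E[V] = 2.5, Var(V) = 6.25
E[T²] = 0.25 + 2² = 4.25
E[V²] = 6.25 + 2.5² = 12.5
Var(Z) = 4.25*12.5 - (2*2.5)²
= 53.125 - 25 = 28.125

28.125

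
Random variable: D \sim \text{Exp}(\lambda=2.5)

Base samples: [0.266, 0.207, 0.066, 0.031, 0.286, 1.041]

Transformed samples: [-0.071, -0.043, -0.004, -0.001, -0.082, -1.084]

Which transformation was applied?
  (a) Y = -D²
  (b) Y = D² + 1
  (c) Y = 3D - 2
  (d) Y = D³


Checking option (a) Y = -D²:
  D = 0.266 -> Y = -0.071 ✓
  D = 0.207 -> Y = -0.043 ✓
  D = 0.066 -> Y = -0.004 ✓
All samples match this transformation.

(a) -D²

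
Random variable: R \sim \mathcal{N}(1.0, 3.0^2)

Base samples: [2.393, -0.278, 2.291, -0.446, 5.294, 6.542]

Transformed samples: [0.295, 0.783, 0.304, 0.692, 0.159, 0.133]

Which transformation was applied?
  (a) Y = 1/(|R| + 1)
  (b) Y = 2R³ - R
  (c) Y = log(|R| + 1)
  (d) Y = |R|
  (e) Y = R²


Checking option (a) Y = 1/(|R| + 1):
  R = 2.393 -> Y = 0.295 ✓
  R = -0.278 -> Y = 0.783 ✓
  R = 2.291 -> Y = 0.304 ✓
All samples match this transformation.

(a) 1/(|R| + 1)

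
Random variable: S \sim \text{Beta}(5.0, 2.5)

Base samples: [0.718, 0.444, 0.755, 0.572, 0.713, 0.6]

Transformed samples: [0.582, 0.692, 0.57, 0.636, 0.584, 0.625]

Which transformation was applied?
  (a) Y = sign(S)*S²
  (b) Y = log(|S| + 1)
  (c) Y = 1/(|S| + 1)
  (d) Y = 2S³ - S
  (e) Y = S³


Checking option (c) Y = 1/(|S| + 1):
  S = 0.718 -> Y = 0.582 ✓
  S = 0.444 -> Y = 0.692 ✓
  S = 0.755 -> Y = 0.57 ✓
All samples match this transformation.

(c) 1/(|S| + 1)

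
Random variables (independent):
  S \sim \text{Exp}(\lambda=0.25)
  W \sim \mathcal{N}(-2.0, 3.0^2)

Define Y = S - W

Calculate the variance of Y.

For independent RVs: Var(aX + bY) = a²Var(X) + b²Var(Y)
Var(S) = 16
Var(W) = 9
Var(Y) = 1²*16 + (-1)²*9
= 1*16 + 1*9 = 25

25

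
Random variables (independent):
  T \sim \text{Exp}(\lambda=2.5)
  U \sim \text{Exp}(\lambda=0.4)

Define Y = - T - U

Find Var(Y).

For independent RVs: Var(aX + bY) = a²Var(X) + b²Var(Y)
Var(T) = 0.16
Var(U) = 6.25
Var(Y) = (-1)²*0.16 + (-1)²*6.25
= 1*0.16 + 1*6.25 = 6.41

6.41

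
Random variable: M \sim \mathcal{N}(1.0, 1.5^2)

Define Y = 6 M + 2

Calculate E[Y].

For Y = 6M + 2:
E[Y] = 6 * E[M] + 2
E[M] = 1.0 = 1
E[Y] = 6 * 1 + 2 = 8

8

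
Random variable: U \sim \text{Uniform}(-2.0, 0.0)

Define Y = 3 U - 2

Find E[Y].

For Y = 3U - 2:
E[Y] = 3 * E[U] - 2
E[U] = (-2 + 0)/2 = -1
E[Y] = 3 * (-1) - 2 = -5

-5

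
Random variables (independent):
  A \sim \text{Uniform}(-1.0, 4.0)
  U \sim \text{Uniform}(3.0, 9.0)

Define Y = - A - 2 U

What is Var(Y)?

For independent RVs: Var(aX + bY) = a²Var(X) + b²Var(Y)
Var(A) = 2.0833333
Var(U) = 3
Var(Y) = (-1)²*2.0833333 + (-2)²*3
= 1*2.0833333 + 4*3 = 14.083333

14.083333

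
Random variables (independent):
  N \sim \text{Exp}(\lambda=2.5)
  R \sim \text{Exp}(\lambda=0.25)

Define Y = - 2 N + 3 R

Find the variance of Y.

For independent RVs: Var(aX + bY) = a²Var(X) + b²Var(Y)
Var(N) = 0.16
Var(R) = 16
Var(Y) = (-2)²*0.16 + 3²*16
= 4*0.16 + 9*16 = 144.64

144.64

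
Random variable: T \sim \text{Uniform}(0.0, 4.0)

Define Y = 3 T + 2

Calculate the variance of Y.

For Y = aT + b: Var(Y) = a² * Var(T)
Var(T) = (4 - 0)^2/12 = 1.3333333
Var(Y) = 3² * 1.3333333 = 9 * 1.3333333 = 12

12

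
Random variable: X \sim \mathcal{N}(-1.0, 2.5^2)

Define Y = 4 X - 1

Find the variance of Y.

For Y = aX + b: Var(Y) = a² * Var(X)
Var(X) = 2.5^2 = 6.25
Var(Y) = 4² * 6.25 = 16 * 6.25 = 100

100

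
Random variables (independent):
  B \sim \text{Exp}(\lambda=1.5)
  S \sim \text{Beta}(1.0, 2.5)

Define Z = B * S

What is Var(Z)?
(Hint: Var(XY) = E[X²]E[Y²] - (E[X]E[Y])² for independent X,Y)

Var(XY) = E[X²]E[Y²] - (E[X]E[Y])²
E[B] = 0.66666667, Var(B) = 0.44444444
E[S] = 0.28571429, Var(S) = 0.045351474
E[B²] = 0.44444444 + 0.66666667² = 0.88888889
E[S²] = 0.045351474 + 0.28571429² = 0.12698413
Var(Z) = 0.88888889*0.12698413 - (0.66666667*0.28571429)²
= 0.11287478 - 0.036281179 = 0.0765936

0.0765936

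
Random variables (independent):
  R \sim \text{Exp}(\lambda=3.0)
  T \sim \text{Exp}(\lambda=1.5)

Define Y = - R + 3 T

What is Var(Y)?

For independent RVs: Var(aX + bY) = a²Var(X) + b²Var(Y)
Var(R) = 0.11111111
Var(T) = 0.44444444
Var(Y) = (-1)²*0.11111111 + 3²*0.44444444
= 1*0.11111111 + 9*0.44444444 = 4.1111111

4.1111111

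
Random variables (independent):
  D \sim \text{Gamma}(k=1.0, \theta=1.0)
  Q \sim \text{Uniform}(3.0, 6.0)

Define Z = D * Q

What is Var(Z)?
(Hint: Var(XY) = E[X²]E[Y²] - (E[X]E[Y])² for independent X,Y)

Var(XY) = E[X²]E[Y²] - (E[X]E[Y])²
E[D] = 1, Var(D) = 1
E[Q] = 4.5, Var(Q) = 0.75
E[D²] = 1 + 1² = 2
E[Q²] = 0.75 + 4.5² = 21
Var(Z) = 2*21 - (1*4.5)²
= 42 - 20.25 = 21.75

21.75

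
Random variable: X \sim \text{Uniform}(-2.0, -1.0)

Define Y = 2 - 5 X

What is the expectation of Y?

For Y = -5X + 2:
E[Y] = -5 * E[X] + 2
E[X] = (-2 - 1)/2 = -1.5
E[Y] = -5 * (-1.5) + 2 = 9.5

9.5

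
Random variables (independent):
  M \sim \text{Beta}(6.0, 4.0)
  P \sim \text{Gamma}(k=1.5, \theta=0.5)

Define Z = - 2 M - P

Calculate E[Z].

E[Z] = -2*E[M] - 1*E[P]
E[M] = 0.6
E[P] = 0.75
E[Z] = -2*0.6 - 1*0.75 = -1.95

-1.95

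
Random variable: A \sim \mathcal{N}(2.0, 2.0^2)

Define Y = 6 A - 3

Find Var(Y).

For Y = aA + b: Var(Y) = a² * Var(A)
Var(A) = 2.0^2 = 4
Var(Y) = 6² * 4 = 36 * 4 = 144

144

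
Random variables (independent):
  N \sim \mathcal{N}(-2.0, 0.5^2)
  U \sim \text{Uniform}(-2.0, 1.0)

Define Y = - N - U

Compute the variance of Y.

For independent RVs: Var(aX + bY) = a²Var(X) + b²Var(Y)
Var(N) = 0.25
Var(U) = 0.75
Var(Y) = (-1)²*0.25 + (-1)²*0.75
= 1*0.25 + 1*0.75 = 1

1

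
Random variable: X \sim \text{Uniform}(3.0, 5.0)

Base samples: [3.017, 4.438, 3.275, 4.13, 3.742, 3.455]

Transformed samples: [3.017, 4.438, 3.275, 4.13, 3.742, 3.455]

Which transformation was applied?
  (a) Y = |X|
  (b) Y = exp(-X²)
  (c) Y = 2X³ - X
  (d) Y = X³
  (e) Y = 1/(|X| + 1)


Checking option (a) Y = |X|:
  X = 3.017 -> Y = 3.017 ✓
  X = 4.438 -> Y = 4.438 ✓
  X = 3.275 -> Y = 3.275 ✓
All samples match this transformation.

(a) |X|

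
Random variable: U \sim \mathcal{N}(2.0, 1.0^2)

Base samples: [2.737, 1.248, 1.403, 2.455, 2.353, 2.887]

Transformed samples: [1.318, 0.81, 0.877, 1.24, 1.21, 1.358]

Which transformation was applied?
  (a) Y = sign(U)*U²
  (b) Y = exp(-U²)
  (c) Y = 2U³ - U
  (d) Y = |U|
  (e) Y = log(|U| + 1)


Checking option (e) Y = log(|U| + 1):
  U = 2.737 -> Y = 1.318 ✓
  U = 1.248 -> Y = 0.81 ✓
  U = 1.403 -> Y = 0.877 ✓
All samples match this transformation.

(e) log(|U| + 1)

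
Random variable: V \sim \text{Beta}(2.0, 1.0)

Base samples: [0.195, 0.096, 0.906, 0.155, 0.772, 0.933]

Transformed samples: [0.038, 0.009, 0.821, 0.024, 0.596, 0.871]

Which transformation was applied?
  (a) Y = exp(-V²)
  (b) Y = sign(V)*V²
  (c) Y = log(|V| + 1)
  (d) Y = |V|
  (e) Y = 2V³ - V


Checking option (b) Y = sign(V)*V²:
  V = 0.195 -> Y = 0.038 ✓
  V = 0.096 -> Y = 0.009 ✓
  V = 0.906 -> Y = 0.821 ✓
All samples match this transformation.

(b) sign(V)*V²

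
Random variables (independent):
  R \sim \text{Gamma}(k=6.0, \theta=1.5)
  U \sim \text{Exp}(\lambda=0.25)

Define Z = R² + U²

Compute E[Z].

E[Z] = E[R²] + E[U²]
E[R²] = Var(R) + E[R]² = 13.5 + 81 = 94.5
E[U²] = Var(U) + E[U]² = 16 + 16 = 32
E[Z] = 94.5 + 32 = 126.5

126.5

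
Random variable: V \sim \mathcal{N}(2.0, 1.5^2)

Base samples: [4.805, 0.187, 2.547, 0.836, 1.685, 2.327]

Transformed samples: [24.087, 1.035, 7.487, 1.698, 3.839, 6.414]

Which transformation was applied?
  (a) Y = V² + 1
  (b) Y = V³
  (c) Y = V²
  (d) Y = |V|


Checking option (a) Y = V² + 1:
  V = 4.805 -> Y = 24.087 ✓
  V = 0.187 -> Y = 1.035 ✓
  V = 2.547 -> Y = 7.487 ✓
All samples match this transformation.

(a) V² + 1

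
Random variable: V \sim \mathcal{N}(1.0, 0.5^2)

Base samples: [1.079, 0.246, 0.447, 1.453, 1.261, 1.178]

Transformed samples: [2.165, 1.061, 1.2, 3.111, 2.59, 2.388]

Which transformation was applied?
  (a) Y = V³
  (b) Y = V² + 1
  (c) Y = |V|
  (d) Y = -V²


Checking option (b) Y = V² + 1:
  V = 1.079 -> Y = 2.165 ✓
  V = 0.246 -> Y = 1.061 ✓
  V = 0.447 -> Y = 1.2 ✓
All samples match this transformation.

(b) V² + 1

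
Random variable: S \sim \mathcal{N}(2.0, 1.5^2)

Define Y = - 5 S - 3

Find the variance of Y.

For Y = aS + b: Var(Y) = a² * Var(S)
Var(S) = 1.5^2 = 2.25
Var(Y) = (-5)² * 2.25 = 25 * 2.25 = 56.25

56.25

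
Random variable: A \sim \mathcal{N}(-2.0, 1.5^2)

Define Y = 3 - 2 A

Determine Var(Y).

For Y = aA + b: Var(Y) = a² * Var(A)
Var(A) = 1.5^2 = 2.25
Var(Y) = (-2)² * 2.25 = 4 * 2.25 = 9

9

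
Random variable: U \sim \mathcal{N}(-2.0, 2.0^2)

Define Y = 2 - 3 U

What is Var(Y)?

For Y = aU + b: Var(Y) = a² * Var(U)
Var(U) = 2.0^2 = 4
Var(Y) = (-3)² * 4 = 9 * 4 = 36

36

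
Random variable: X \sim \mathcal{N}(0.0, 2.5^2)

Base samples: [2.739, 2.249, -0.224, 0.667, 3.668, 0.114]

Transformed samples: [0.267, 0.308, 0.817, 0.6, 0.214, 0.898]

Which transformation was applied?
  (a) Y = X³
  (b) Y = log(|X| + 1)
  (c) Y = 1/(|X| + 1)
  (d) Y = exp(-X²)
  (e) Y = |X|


Checking option (c) Y = 1/(|X| + 1):
  X = 2.739 -> Y = 0.267 ✓
  X = 2.249 -> Y = 0.308 ✓
  X = -0.224 -> Y = 0.817 ✓
All samples match this transformation.

(c) 1/(|X| + 1)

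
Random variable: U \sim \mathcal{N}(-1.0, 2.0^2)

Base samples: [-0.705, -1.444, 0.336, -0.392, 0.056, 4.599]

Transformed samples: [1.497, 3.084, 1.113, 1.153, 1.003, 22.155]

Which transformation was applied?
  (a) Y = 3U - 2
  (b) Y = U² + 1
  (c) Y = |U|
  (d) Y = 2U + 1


Checking option (b) Y = U² + 1:
  U = -0.705 -> Y = 1.497 ✓
  U = -1.444 -> Y = 3.084 ✓
  U = 0.336 -> Y = 1.113 ✓
All samples match this transformation.

(b) U² + 1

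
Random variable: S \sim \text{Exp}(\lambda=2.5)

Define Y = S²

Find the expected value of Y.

E[S²] = Var(S) + (E[S])² = 0.16 + 0.16 = 0.32

0.32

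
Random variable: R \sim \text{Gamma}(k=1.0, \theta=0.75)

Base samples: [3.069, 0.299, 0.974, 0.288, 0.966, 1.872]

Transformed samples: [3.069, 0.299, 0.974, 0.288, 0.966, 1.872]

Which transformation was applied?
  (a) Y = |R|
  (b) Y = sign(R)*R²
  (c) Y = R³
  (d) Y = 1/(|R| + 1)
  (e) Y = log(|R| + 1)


Checking option (a) Y = |R|:
  R = 3.069 -> Y = 3.069 ✓
  R = 0.299 -> Y = 0.299 ✓
  R = 0.974 -> Y = 0.974 ✓
All samples match this transformation.

(a) |R|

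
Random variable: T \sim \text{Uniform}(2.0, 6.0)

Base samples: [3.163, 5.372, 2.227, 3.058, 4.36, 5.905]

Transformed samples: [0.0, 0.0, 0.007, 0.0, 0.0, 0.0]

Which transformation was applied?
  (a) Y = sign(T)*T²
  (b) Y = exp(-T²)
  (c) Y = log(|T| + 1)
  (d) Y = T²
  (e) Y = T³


Checking option (b) Y = exp(-T²):
  T = 3.163 -> Y = 0.0 ✓
  T = 5.372 -> Y = 0.0 ✓
  T = 2.227 -> Y = 0.007 ✓
All samples match this transformation.

(b) exp(-T²)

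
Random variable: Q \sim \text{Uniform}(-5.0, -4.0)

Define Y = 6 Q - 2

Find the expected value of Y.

For Y = 6Q - 2:
E[Y] = 6 * E[Q] - 2
E[Q] = (-5 - 4)/2 = -4.5
E[Y] = 6 * (-4.5) - 2 = -29

-29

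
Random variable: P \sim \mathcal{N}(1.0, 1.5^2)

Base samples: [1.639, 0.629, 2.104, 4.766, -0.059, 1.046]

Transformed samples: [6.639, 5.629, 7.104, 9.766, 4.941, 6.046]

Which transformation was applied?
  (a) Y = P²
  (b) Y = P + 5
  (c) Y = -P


Checking option (b) Y = P + 5:
  P = 1.639 -> Y = 6.639 ✓
  P = 0.629 -> Y = 5.629 ✓
  P = 2.104 -> Y = 7.104 ✓
All samples match this transformation.

(b) P + 5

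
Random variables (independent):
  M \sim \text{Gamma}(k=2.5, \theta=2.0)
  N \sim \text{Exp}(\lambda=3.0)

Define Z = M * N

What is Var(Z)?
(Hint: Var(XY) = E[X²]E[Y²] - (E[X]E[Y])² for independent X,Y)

Var(XY) = E[X²]E[Y²] - (E[X]E[Y])²
E[M] = 5, Var(M) = 10
E[N] = 0.33333333, Var(N) = 0.11111111
E[M²] = 10 + 5² = 35
E[N²] = 0.11111111 + 0.33333333² = 0.22222222
Var(Z) = 35*0.22222222 - (5*0.33333333)²
= 7.7777778 - 2.7777778 = 5

5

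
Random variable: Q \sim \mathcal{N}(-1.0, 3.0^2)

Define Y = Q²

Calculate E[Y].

Using E[X²] = Var(X) + (E[X])²:
E[Q] = -1
Var(Q) = 3.0^2 = 9
E[Q²] = 9 + (-1)² = 9 + 1 = 10

10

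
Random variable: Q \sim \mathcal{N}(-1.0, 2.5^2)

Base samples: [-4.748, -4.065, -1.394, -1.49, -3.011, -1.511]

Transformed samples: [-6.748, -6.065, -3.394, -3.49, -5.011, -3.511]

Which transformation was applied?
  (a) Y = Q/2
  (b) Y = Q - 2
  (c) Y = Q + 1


Checking option (b) Y = Q - 2:
  Q = -4.748 -> Y = -6.748 ✓
  Q = -4.065 -> Y = -6.065 ✓
  Q = -1.394 -> Y = -3.394 ✓
All samples match this transformation.

(b) Q - 2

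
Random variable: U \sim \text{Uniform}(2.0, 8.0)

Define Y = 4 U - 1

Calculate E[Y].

For Y = 4U - 1:
E[Y] = 4 * E[U] - 1
E[U] = (2 + 8)/2 = 5
E[Y] = 4 * 5 - 1 = 19

19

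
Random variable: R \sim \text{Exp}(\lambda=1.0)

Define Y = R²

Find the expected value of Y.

E[R²] = Var(R) + (E[R])² = 1 + 1 = 2

2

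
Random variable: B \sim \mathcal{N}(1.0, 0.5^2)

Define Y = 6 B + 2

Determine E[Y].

For Y = 6B + 2:
E[Y] = 6 * E[B] + 2
E[B] = 1.0 = 1
E[Y] = 6 * 1 + 2 = 8

8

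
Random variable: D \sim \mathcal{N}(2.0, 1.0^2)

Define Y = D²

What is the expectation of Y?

E[D²] = Var(D) + (E[D])² = 1 + 4 = 5

5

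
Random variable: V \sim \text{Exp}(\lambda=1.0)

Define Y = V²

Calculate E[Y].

E[V²] = Var(V) + (E[V])² = 1 + 1 = 2

2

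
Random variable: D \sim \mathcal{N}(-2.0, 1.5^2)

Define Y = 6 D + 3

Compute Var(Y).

For Y = aD + b: Var(Y) = a² * Var(D)
Var(D) = 1.5^2 = 2.25
Var(Y) = 6² * 2.25 = 36 * 2.25 = 81

81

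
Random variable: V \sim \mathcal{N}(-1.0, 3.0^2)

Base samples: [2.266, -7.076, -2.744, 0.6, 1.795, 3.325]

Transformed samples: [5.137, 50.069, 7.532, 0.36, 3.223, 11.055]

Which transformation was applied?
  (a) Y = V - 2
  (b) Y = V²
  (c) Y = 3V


Checking option (b) Y = V²:
  V = 2.266 -> Y = 5.137 ✓
  V = -7.076 -> Y = 50.069 ✓
  V = -2.744 -> Y = 7.532 ✓
All samples match this transformation.

(b) V²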